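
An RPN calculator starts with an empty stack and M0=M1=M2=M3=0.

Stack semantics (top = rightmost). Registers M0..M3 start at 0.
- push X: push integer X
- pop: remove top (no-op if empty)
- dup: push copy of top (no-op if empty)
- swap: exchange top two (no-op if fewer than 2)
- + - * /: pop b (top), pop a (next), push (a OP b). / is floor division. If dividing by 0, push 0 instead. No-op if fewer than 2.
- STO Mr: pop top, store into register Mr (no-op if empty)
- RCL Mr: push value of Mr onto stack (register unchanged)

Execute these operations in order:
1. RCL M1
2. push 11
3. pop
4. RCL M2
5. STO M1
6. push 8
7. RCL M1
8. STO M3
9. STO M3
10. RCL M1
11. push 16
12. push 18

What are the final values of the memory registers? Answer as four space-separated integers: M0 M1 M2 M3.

After op 1 (RCL M1): stack=[0] mem=[0,0,0,0]
After op 2 (push 11): stack=[0,11] mem=[0,0,0,0]
After op 3 (pop): stack=[0] mem=[0,0,0,0]
After op 4 (RCL M2): stack=[0,0] mem=[0,0,0,0]
After op 5 (STO M1): stack=[0] mem=[0,0,0,0]
After op 6 (push 8): stack=[0,8] mem=[0,0,0,0]
After op 7 (RCL M1): stack=[0,8,0] mem=[0,0,0,0]
After op 8 (STO M3): stack=[0,8] mem=[0,0,0,0]
After op 9 (STO M3): stack=[0] mem=[0,0,0,8]
After op 10 (RCL M1): stack=[0,0] mem=[0,0,0,8]
After op 11 (push 16): stack=[0,0,16] mem=[0,0,0,8]
After op 12 (push 18): stack=[0,0,16,18] mem=[0,0,0,8]

Answer: 0 0 0 8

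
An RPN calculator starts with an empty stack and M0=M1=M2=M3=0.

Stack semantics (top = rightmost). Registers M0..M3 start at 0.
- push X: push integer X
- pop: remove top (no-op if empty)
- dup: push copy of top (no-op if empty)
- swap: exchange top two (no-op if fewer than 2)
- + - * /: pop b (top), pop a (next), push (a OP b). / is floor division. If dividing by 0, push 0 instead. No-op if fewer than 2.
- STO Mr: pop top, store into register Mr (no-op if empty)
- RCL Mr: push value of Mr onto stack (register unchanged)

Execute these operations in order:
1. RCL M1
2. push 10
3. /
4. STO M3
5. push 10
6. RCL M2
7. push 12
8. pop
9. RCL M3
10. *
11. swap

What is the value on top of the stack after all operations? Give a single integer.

After op 1 (RCL M1): stack=[0] mem=[0,0,0,0]
After op 2 (push 10): stack=[0,10] mem=[0,0,0,0]
After op 3 (/): stack=[0] mem=[0,0,0,0]
After op 4 (STO M3): stack=[empty] mem=[0,0,0,0]
After op 5 (push 10): stack=[10] mem=[0,0,0,0]
After op 6 (RCL M2): stack=[10,0] mem=[0,0,0,0]
After op 7 (push 12): stack=[10,0,12] mem=[0,0,0,0]
After op 8 (pop): stack=[10,0] mem=[0,0,0,0]
After op 9 (RCL M3): stack=[10,0,0] mem=[0,0,0,0]
After op 10 (*): stack=[10,0] mem=[0,0,0,0]
After op 11 (swap): stack=[0,10] mem=[0,0,0,0]

Answer: 10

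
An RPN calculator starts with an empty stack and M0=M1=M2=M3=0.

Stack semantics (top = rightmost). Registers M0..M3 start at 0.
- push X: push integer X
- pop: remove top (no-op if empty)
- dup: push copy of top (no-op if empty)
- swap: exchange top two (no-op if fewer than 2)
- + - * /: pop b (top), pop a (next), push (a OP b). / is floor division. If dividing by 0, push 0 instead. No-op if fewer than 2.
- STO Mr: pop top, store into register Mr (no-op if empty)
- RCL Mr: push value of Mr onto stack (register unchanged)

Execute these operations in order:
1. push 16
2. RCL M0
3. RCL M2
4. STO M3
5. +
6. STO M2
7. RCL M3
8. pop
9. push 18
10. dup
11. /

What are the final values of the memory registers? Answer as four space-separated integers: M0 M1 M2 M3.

After op 1 (push 16): stack=[16] mem=[0,0,0,0]
After op 2 (RCL M0): stack=[16,0] mem=[0,0,0,0]
After op 3 (RCL M2): stack=[16,0,0] mem=[0,0,0,0]
After op 4 (STO M3): stack=[16,0] mem=[0,0,0,0]
After op 5 (+): stack=[16] mem=[0,0,0,0]
After op 6 (STO M2): stack=[empty] mem=[0,0,16,0]
After op 7 (RCL M3): stack=[0] mem=[0,0,16,0]
After op 8 (pop): stack=[empty] mem=[0,0,16,0]
After op 9 (push 18): stack=[18] mem=[0,0,16,0]
After op 10 (dup): stack=[18,18] mem=[0,0,16,0]
After op 11 (/): stack=[1] mem=[0,0,16,0]

Answer: 0 0 16 0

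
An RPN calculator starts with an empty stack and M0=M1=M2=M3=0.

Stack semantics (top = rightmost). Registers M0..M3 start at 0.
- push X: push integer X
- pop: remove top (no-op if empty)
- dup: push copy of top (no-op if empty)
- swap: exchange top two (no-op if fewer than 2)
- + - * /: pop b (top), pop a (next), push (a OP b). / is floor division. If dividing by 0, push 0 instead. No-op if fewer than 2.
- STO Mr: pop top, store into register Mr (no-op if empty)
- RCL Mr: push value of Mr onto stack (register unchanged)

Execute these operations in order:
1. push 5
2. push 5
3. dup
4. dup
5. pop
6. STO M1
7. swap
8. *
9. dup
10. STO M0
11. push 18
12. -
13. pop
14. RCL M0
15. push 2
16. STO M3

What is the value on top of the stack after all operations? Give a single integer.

Answer: 25

Derivation:
After op 1 (push 5): stack=[5] mem=[0,0,0,0]
After op 2 (push 5): stack=[5,5] mem=[0,0,0,0]
After op 3 (dup): stack=[5,5,5] mem=[0,0,0,0]
After op 4 (dup): stack=[5,5,5,5] mem=[0,0,0,0]
After op 5 (pop): stack=[5,5,5] mem=[0,0,0,0]
After op 6 (STO M1): stack=[5,5] mem=[0,5,0,0]
After op 7 (swap): stack=[5,5] mem=[0,5,0,0]
After op 8 (*): stack=[25] mem=[0,5,0,0]
After op 9 (dup): stack=[25,25] mem=[0,5,0,0]
After op 10 (STO M0): stack=[25] mem=[25,5,0,0]
After op 11 (push 18): stack=[25,18] mem=[25,5,0,0]
After op 12 (-): stack=[7] mem=[25,5,0,0]
After op 13 (pop): stack=[empty] mem=[25,5,0,0]
After op 14 (RCL M0): stack=[25] mem=[25,5,0,0]
After op 15 (push 2): stack=[25,2] mem=[25,5,0,0]
After op 16 (STO M3): stack=[25] mem=[25,5,0,2]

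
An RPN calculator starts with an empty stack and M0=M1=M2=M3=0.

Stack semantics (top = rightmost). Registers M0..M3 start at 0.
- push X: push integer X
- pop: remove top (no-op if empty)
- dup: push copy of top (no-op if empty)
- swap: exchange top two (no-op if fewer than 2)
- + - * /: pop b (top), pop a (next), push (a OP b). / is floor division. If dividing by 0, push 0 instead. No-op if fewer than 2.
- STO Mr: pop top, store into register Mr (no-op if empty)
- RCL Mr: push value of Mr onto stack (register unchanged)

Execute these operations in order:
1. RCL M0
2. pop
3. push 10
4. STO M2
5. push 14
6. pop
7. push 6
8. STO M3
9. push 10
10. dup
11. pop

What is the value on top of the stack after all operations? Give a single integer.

Answer: 10

Derivation:
After op 1 (RCL M0): stack=[0] mem=[0,0,0,0]
After op 2 (pop): stack=[empty] mem=[0,0,0,0]
After op 3 (push 10): stack=[10] mem=[0,0,0,0]
After op 4 (STO M2): stack=[empty] mem=[0,0,10,0]
After op 5 (push 14): stack=[14] mem=[0,0,10,0]
After op 6 (pop): stack=[empty] mem=[0,0,10,0]
After op 7 (push 6): stack=[6] mem=[0,0,10,0]
After op 8 (STO M3): stack=[empty] mem=[0,0,10,6]
After op 9 (push 10): stack=[10] mem=[0,0,10,6]
After op 10 (dup): stack=[10,10] mem=[0,0,10,6]
After op 11 (pop): stack=[10] mem=[0,0,10,6]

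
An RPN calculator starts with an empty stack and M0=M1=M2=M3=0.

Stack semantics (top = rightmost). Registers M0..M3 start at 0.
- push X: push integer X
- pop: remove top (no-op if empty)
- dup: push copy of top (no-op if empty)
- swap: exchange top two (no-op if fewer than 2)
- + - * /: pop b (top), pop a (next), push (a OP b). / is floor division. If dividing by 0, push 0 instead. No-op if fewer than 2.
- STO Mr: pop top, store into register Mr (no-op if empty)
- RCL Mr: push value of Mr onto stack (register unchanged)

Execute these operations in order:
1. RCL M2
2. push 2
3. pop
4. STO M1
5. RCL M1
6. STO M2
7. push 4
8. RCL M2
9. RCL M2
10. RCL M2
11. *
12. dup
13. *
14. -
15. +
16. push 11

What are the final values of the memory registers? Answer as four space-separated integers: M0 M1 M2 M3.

Answer: 0 0 0 0

Derivation:
After op 1 (RCL M2): stack=[0] mem=[0,0,0,0]
After op 2 (push 2): stack=[0,2] mem=[0,0,0,0]
After op 3 (pop): stack=[0] mem=[0,0,0,0]
After op 4 (STO M1): stack=[empty] mem=[0,0,0,0]
After op 5 (RCL M1): stack=[0] mem=[0,0,0,0]
After op 6 (STO M2): stack=[empty] mem=[0,0,0,0]
After op 7 (push 4): stack=[4] mem=[0,0,0,0]
After op 8 (RCL M2): stack=[4,0] mem=[0,0,0,0]
After op 9 (RCL M2): stack=[4,0,0] mem=[0,0,0,0]
After op 10 (RCL M2): stack=[4,0,0,0] mem=[0,0,0,0]
After op 11 (*): stack=[4,0,0] mem=[0,0,0,0]
After op 12 (dup): stack=[4,0,0,0] mem=[0,0,0,0]
After op 13 (*): stack=[4,0,0] mem=[0,0,0,0]
After op 14 (-): stack=[4,0] mem=[0,0,0,0]
After op 15 (+): stack=[4] mem=[0,0,0,0]
After op 16 (push 11): stack=[4,11] mem=[0,0,0,0]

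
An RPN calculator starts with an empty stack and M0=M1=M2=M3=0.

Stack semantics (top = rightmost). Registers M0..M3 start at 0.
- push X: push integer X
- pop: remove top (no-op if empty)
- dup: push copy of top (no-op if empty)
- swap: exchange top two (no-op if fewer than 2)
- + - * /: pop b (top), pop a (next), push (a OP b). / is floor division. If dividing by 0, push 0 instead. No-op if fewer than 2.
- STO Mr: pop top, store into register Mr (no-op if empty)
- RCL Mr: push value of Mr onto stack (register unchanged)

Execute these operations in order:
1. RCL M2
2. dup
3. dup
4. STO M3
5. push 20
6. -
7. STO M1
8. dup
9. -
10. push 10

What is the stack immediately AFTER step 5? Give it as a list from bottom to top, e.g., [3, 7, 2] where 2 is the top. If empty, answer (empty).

After op 1 (RCL M2): stack=[0] mem=[0,0,0,0]
After op 2 (dup): stack=[0,0] mem=[0,0,0,0]
After op 3 (dup): stack=[0,0,0] mem=[0,0,0,0]
After op 4 (STO M3): stack=[0,0] mem=[0,0,0,0]
After op 5 (push 20): stack=[0,0,20] mem=[0,0,0,0]

[0, 0, 20]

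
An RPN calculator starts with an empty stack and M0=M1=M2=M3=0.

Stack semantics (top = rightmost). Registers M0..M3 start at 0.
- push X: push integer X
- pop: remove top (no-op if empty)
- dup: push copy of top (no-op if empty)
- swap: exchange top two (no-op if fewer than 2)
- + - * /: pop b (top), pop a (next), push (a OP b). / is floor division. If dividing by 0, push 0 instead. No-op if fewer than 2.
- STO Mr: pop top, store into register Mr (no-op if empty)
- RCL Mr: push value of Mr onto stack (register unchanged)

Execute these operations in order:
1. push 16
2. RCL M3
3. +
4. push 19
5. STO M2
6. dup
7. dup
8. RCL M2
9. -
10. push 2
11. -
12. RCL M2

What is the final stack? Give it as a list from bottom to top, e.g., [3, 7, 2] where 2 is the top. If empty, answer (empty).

After op 1 (push 16): stack=[16] mem=[0,0,0,0]
After op 2 (RCL M3): stack=[16,0] mem=[0,0,0,0]
After op 3 (+): stack=[16] mem=[0,0,0,0]
After op 4 (push 19): stack=[16,19] mem=[0,0,0,0]
After op 5 (STO M2): stack=[16] mem=[0,0,19,0]
After op 6 (dup): stack=[16,16] mem=[0,0,19,0]
After op 7 (dup): stack=[16,16,16] mem=[0,0,19,0]
After op 8 (RCL M2): stack=[16,16,16,19] mem=[0,0,19,0]
After op 9 (-): stack=[16,16,-3] mem=[0,0,19,0]
After op 10 (push 2): stack=[16,16,-3,2] mem=[0,0,19,0]
After op 11 (-): stack=[16,16,-5] mem=[0,0,19,0]
After op 12 (RCL M2): stack=[16,16,-5,19] mem=[0,0,19,0]

Answer: [16, 16, -5, 19]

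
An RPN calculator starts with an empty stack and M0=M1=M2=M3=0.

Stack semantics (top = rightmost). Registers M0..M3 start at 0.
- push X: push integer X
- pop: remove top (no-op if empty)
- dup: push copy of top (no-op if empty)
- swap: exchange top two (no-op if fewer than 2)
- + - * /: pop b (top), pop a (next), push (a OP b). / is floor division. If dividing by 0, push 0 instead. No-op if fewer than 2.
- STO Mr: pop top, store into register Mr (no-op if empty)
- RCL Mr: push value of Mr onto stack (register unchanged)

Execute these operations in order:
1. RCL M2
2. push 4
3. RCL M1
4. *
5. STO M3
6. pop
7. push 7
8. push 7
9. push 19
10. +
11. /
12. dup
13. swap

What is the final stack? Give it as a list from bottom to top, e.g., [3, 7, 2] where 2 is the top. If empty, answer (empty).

Answer: [0, 0]

Derivation:
After op 1 (RCL M2): stack=[0] mem=[0,0,0,0]
After op 2 (push 4): stack=[0,4] mem=[0,0,0,0]
After op 3 (RCL M1): stack=[0,4,0] mem=[0,0,0,0]
After op 4 (*): stack=[0,0] mem=[0,0,0,0]
After op 5 (STO M3): stack=[0] mem=[0,0,0,0]
After op 6 (pop): stack=[empty] mem=[0,0,0,0]
After op 7 (push 7): stack=[7] mem=[0,0,0,0]
After op 8 (push 7): stack=[7,7] mem=[0,0,0,0]
After op 9 (push 19): stack=[7,7,19] mem=[0,0,0,0]
After op 10 (+): stack=[7,26] mem=[0,0,0,0]
After op 11 (/): stack=[0] mem=[0,0,0,0]
After op 12 (dup): stack=[0,0] mem=[0,0,0,0]
After op 13 (swap): stack=[0,0] mem=[0,0,0,0]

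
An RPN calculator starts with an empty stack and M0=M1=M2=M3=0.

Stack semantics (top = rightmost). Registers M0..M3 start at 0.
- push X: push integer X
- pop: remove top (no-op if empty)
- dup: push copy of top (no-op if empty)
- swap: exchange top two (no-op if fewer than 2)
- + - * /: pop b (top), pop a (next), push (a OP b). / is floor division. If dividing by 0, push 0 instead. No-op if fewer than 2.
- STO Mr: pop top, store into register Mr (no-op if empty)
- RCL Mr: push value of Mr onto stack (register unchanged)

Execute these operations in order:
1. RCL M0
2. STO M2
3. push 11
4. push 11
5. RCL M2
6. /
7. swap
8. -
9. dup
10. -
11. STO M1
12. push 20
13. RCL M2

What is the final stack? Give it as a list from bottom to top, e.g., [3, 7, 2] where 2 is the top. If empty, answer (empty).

Answer: [20, 0]

Derivation:
After op 1 (RCL M0): stack=[0] mem=[0,0,0,0]
After op 2 (STO M2): stack=[empty] mem=[0,0,0,0]
After op 3 (push 11): stack=[11] mem=[0,0,0,0]
After op 4 (push 11): stack=[11,11] mem=[0,0,0,0]
After op 5 (RCL M2): stack=[11,11,0] mem=[0,0,0,0]
After op 6 (/): stack=[11,0] mem=[0,0,0,0]
After op 7 (swap): stack=[0,11] mem=[0,0,0,0]
After op 8 (-): stack=[-11] mem=[0,0,0,0]
After op 9 (dup): stack=[-11,-11] mem=[0,0,0,0]
After op 10 (-): stack=[0] mem=[0,0,0,0]
After op 11 (STO M1): stack=[empty] mem=[0,0,0,0]
After op 12 (push 20): stack=[20] mem=[0,0,0,0]
After op 13 (RCL M2): stack=[20,0] mem=[0,0,0,0]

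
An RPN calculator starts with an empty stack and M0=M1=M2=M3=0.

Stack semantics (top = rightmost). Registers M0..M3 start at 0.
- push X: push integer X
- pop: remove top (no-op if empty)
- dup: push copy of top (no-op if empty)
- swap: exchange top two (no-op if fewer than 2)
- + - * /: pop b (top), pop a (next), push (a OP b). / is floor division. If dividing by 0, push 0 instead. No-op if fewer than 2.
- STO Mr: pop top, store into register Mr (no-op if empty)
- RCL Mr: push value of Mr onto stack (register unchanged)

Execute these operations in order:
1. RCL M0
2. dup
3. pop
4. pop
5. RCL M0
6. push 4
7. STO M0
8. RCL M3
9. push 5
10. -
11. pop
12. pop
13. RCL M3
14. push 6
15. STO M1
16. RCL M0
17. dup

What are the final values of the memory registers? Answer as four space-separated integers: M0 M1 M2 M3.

Answer: 4 6 0 0

Derivation:
After op 1 (RCL M0): stack=[0] mem=[0,0,0,0]
After op 2 (dup): stack=[0,0] mem=[0,0,0,0]
After op 3 (pop): stack=[0] mem=[0,0,0,0]
After op 4 (pop): stack=[empty] mem=[0,0,0,0]
After op 5 (RCL M0): stack=[0] mem=[0,0,0,0]
After op 6 (push 4): stack=[0,4] mem=[0,0,0,0]
After op 7 (STO M0): stack=[0] mem=[4,0,0,0]
After op 8 (RCL M3): stack=[0,0] mem=[4,0,0,0]
After op 9 (push 5): stack=[0,0,5] mem=[4,0,0,0]
After op 10 (-): stack=[0,-5] mem=[4,0,0,0]
After op 11 (pop): stack=[0] mem=[4,0,0,0]
After op 12 (pop): stack=[empty] mem=[4,0,0,0]
After op 13 (RCL M3): stack=[0] mem=[4,0,0,0]
After op 14 (push 6): stack=[0,6] mem=[4,0,0,0]
After op 15 (STO M1): stack=[0] mem=[4,6,0,0]
After op 16 (RCL M0): stack=[0,4] mem=[4,6,0,0]
After op 17 (dup): stack=[0,4,4] mem=[4,6,0,0]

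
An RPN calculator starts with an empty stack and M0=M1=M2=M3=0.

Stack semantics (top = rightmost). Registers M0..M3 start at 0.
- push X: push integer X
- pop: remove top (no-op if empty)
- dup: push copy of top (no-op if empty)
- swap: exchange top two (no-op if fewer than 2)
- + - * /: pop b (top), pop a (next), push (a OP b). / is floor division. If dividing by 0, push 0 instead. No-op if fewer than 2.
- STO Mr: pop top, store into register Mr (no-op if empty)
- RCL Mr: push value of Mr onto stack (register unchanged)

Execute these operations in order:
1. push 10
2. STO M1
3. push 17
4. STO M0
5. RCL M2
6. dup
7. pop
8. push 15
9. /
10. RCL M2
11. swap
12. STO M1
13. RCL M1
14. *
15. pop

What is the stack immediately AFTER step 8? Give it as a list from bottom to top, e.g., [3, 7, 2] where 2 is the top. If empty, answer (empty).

After op 1 (push 10): stack=[10] mem=[0,0,0,0]
After op 2 (STO M1): stack=[empty] mem=[0,10,0,0]
After op 3 (push 17): stack=[17] mem=[0,10,0,0]
After op 4 (STO M0): stack=[empty] mem=[17,10,0,0]
After op 5 (RCL M2): stack=[0] mem=[17,10,0,0]
After op 6 (dup): stack=[0,0] mem=[17,10,0,0]
After op 7 (pop): stack=[0] mem=[17,10,0,0]
After op 8 (push 15): stack=[0,15] mem=[17,10,0,0]

[0, 15]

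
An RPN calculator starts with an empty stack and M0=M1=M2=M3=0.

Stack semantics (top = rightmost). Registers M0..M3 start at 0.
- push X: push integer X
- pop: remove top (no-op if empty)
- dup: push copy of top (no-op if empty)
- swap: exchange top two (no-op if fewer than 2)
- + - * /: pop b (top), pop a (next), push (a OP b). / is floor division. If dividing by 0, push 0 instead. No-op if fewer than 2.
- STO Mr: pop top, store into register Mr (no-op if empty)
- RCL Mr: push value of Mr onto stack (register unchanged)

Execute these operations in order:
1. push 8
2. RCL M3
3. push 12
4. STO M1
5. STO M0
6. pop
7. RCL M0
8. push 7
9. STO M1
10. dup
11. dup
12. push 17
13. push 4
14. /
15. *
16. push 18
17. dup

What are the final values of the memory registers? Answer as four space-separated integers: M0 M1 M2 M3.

Answer: 0 7 0 0

Derivation:
After op 1 (push 8): stack=[8] mem=[0,0,0,0]
After op 2 (RCL M3): stack=[8,0] mem=[0,0,0,0]
After op 3 (push 12): stack=[8,0,12] mem=[0,0,0,0]
After op 4 (STO M1): stack=[8,0] mem=[0,12,0,0]
After op 5 (STO M0): stack=[8] mem=[0,12,0,0]
After op 6 (pop): stack=[empty] mem=[0,12,0,0]
After op 7 (RCL M0): stack=[0] mem=[0,12,0,0]
After op 8 (push 7): stack=[0,7] mem=[0,12,0,0]
After op 9 (STO M1): stack=[0] mem=[0,7,0,0]
After op 10 (dup): stack=[0,0] mem=[0,7,0,0]
After op 11 (dup): stack=[0,0,0] mem=[0,7,0,0]
After op 12 (push 17): stack=[0,0,0,17] mem=[0,7,0,0]
After op 13 (push 4): stack=[0,0,0,17,4] mem=[0,7,0,0]
After op 14 (/): stack=[0,0,0,4] mem=[0,7,0,0]
After op 15 (*): stack=[0,0,0] mem=[0,7,0,0]
After op 16 (push 18): stack=[0,0,0,18] mem=[0,7,0,0]
After op 17 (dup): stack=[0,0,0,18,18] mem=[0,7,0,0]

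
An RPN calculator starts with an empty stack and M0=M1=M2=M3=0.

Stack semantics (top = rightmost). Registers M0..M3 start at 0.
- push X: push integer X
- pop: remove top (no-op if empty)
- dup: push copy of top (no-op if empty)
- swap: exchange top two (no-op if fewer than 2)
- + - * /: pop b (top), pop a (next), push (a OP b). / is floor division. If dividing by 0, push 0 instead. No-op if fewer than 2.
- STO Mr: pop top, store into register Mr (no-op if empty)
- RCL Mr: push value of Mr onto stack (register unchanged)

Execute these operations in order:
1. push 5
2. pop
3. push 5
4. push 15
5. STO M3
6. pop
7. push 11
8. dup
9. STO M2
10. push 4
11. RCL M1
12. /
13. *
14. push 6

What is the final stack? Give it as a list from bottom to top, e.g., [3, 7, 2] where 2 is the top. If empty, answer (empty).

After op 1 (push 5): stack=[5] mem=[0,0,0,0]
After op 2 (pop): stack=[empty] mem=[0,0,0,0]
After op 3 (push 5): stack=[5] mem=[0,0,0,0]
After op 4 (push 15): stack=[5,15] mem=[0,0,0,0]
After op 5 (STO M3): stack=[5] mem=[0,0,0,15]
After op 6 (pop): stack=[empty] mem=[0,0,0,15]
After op 7 (push 11): stack=[11] mem=[0,0,0,15]
After op 8 (dup): stack=[11,11] mem=[0,0,0,15]
After op 9 (STO M2): stack=[11] mem=[0,0,11,15]
After op 10 (push 4): stack=[11,4] mem=[0,0,11,15]
After op 11 (RCL M1): stack=[11,4,0] mem=[0,0,11,15]
After op 12 (/): stack=[11,0] mem=[0,0,11,15]
After op 13 (*): stack=[0] mem=[0,0,11,15]
After op 14 (push 6): stack=[0,6] mem=[0,0,11,15]

Answer: [0, 6]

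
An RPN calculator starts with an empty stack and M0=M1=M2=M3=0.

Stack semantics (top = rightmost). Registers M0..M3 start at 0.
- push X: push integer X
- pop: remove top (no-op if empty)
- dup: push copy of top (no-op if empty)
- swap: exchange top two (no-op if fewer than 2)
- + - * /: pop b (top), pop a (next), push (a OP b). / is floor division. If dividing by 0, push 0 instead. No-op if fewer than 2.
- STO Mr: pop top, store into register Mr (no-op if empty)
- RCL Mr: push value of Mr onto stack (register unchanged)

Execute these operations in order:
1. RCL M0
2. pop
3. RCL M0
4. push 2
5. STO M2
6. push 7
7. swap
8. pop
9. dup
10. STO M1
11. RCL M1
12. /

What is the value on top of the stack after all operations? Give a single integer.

After op 1 (RCL M0): stack=[0] mem=[0,0,0,0]
After op 2 (pop): stack=[empty] mem=[0,0,0,0]
After op 3 (RCL M0): stack=[0] mem=[0,0,0,0]
After op 4 (push 2): stack=[0,2] mem=[0,0,0,0]
After op 5 (STO M2): stack=[0] mem=[0,0,2,0]
After op 6 (push 7): stack=[0,7] mem=[0,0,2,0]
After op 7 (swap): stack=[7,0] mem=[0,0,2,0]
After op 8 (pop): stack=[7] mem=[0,0,2,0]
After op 9 (dup): stack=[7,7] mem=[0,0,2,0]
After op 10 (STO M1): stack=[7] mem=[0,7,2,0]
After op 11 (RCL M1): stack=[7,7] mem=[0,7,2,0]
After op 12 (/): stack=[1] mem=[0,7,2,0]

Answer: 1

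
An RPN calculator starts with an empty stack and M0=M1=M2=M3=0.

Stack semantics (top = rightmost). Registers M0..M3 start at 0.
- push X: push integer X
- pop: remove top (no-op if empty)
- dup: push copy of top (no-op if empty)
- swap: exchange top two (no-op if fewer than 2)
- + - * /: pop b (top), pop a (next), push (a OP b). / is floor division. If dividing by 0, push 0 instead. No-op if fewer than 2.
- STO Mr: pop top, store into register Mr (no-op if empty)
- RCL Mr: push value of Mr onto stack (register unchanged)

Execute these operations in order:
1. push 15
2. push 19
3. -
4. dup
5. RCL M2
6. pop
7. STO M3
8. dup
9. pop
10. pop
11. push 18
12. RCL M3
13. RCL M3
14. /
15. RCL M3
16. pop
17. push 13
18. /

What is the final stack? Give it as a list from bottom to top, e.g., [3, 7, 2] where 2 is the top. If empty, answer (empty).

After op 1 (push 15): stack=[15] mem=[0,0,0,0]
After op 2 (push 19): stack=[15,19] mem=[0,0,0,0]
After op 3 (-): stack=[-4] mem=[0,0,0,0]
After op 4 (dup): stack=[-4,-4] mem=[0,0,0,0]
After op 5 (RCL M2): stack=[-4,-4,0] mem=[0,0,0,0]
After op 6 (pop): stack=[-4,-4] mem=[0,0,0,0]
After op 7 (STO M3): stack=[-4] mem=[0,0,0,-4]
After op 8 (dup): stack=[-4,-4] mem=[0,0,0,-4]
After op 9 (pop): stack=[-4] mem=[0,0,0,-4]
After op 10 (pop): stack=[empty] mem=[0,0,0,-4]
After op 11 (push 18): stack=[18] mem=[0,0,0,-4]
After op 12 (RCL M3): stack=[18,-4] mem=[0,0,0,-4]
After op 13 (RCL M3): stack=[18,-4,-4] mem=[0,0,0,-4]
After op 14 (/): stack=[18,1] mem=[0,0,0,-4]
After op 15 (RCL M3): stack=[18,1,-4] mem=[0,0,0,-4]
After op 16 (pop): stack=[18,1] mem=[0,0,0,-4]
After op 17 (push 13): stack=[18,1,13] mem=[0,0,0,-4]
After op 18 (/): stack=[18,0] mem=[0,0,0,-4]

Answer: [18, 0]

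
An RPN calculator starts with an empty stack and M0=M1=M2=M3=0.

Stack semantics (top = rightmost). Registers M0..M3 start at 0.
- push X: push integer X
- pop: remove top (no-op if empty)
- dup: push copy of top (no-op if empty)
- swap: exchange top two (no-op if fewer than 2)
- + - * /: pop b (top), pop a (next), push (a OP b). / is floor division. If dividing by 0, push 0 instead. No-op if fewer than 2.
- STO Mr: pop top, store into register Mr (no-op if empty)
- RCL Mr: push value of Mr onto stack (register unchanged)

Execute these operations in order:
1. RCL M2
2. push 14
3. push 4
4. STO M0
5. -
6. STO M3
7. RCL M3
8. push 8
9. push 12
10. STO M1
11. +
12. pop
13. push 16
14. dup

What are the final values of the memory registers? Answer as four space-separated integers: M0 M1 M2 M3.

Answer: 4 12 0 -14

Derivation:
After op 1 (RCL M2): stack=[0] mem=[0,0,0,0]
After op 2 (push 14): stack=[0,14] mem=[0,0,0,0]
After op 3 (push 4): stack=[0,14,4] mem=[0,0,0,0]
After op 4 (STO M0): stack=[0,14] mem=[4,0,0,0]
After op 5 (-): stack=[-14] mem=[4,0,0,0]
After op 6 (STO M3): stack=[empty] mem=[4,0,0,-14]
After op 7 (RCL M3): stack=[-14] mem=[4,0,0,-14]
After op 8 (push 8): stack=[-14,8] mem=[4,0,0,-14]
After op 9 (push 12): stack=[-14,8,12] mem=[4,0,0,-14]
After op 10 (STO M1): stack=[-14,8] mem=[4,12,0,-14]
After op 11 (+): stack=[-6] mem=[4,12,0,-14]
After op 12 (pop): stack=[empty] mem=[4,12,0,-14]
After op 13 (push 16): stack=[16] mem=[4,12,0,-14]
After op 14 (dup): stack=[16,16] mem=[4,12,0,-14]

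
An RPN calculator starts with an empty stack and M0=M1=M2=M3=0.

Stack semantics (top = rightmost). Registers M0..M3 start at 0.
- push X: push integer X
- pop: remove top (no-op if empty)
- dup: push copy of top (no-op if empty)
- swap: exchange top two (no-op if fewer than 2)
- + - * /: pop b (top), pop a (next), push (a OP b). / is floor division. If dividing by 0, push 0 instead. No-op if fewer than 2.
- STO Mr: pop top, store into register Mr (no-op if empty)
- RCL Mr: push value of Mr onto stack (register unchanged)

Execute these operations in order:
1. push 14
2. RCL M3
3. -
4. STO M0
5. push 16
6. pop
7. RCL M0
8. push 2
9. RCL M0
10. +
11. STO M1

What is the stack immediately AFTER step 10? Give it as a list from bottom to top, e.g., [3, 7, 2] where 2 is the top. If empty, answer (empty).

After op 1 (push 14): stack=[14] mem=[0,0,0,0]
After op 2 (RCL M3): stack=[14,0] mem=[0,0,0,0]
After op 3 (-): stack=[14] mem=[0,0,0,0]
After op 4 (STO M0): stack=[empty] mem=[14,0,0,0]
After op 5 (push 16): stack=[16] mem=[14,0,0,0]
After op 6 (pop): stack=[empty] mem=[14,0,0,0]
After op 7 (RCL M0): stack=[14] mem=[14,0,0,0]
After op 8 (push 2): stack=[14,2] mem=[14,0,0,0]
After op 9 (RCL M0): stack=[14,2,14] mem=[14,0,0,0]
After op 10 (+): stack=[14,16] mem=[14,0,0,0]

[14, 16]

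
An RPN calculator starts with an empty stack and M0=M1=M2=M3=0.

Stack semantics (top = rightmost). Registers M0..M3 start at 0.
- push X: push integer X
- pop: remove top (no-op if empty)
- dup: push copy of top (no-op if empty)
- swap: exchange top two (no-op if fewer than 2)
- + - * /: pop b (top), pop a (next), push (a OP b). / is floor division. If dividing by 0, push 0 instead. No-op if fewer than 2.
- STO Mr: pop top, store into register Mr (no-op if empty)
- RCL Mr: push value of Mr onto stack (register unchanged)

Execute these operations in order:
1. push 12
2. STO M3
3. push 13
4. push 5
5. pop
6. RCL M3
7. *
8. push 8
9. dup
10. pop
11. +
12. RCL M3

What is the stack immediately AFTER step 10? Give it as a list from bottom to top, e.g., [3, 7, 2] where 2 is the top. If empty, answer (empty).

After op 1 (push 12): stack=[12] mem=[0,0,0,0]
After op 2 (STO M3): stack=[empty] mem=[0,0,0,12]
After op 3 (push 13): stack=[13] mem=[0,0,0,12]
After op 4 (push 5): stack=[13,5] mem=[0,0,0,12]
After op 5 (pop): stack=[13] mem=[0,0,0,12]
After op 6 (RCL M3): stack=[13,12] mem=[0,0,0,12]
After op 7 (*): stack=[156] mem=[0,0,0,12]
After op 8 (push 8): stack=[156,8] mem=[0,0,0,12]
After op 9 (dup): stack=[156,8,8] mem=[0,0,0,12]
After op 10 (pop): stack=[156,8] mem=[0,0,0,12]

[156, 8]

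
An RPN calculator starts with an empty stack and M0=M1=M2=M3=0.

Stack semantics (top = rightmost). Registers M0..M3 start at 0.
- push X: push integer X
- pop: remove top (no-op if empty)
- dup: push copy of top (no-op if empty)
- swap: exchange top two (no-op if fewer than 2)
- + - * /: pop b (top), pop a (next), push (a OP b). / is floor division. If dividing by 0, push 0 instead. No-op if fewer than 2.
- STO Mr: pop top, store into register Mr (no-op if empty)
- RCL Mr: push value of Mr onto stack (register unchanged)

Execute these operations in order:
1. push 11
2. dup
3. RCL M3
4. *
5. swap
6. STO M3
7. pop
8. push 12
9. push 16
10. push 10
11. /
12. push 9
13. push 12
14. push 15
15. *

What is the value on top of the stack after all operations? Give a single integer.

After op 1 (push 11): stack=[11] mem=[0,0,0,0]
After op 2 (dup): stack=[11,11] mem=[0,0,0,0]
After op 3 (RCL M3): stack=[11,11,0] mem=[0,0,0,0]
After op 4 (*): stack=[11,0] mem=[0,0,0,0]
After op 5 (swap): stack=[0,11] mem=[0,0,0,0]
After op 6 (STO M3): stack=[0] mem=[0,0,0,11]
After op 7 (pop): stack=[empty] mem=[0,0,0,11]
After op 8 (push 12): stack=[12] mem=[0,0,0,11]
After op 9 (push 16): stack=[12,16] mem=[0,0,0,11]
After op 10 (push 10): stack=[12,16,10] mem=[0,0,0,11]
After op 11 (/): stack=[12,1] mem=[0,0,0,11]
After op 12 (push 9): stack=[12,1,9] mem=[0,0,0,11]
After op 13 (push 12): stack=[12,1,9,12] mem=[0,0,0,11]
After op 14 (push 15): stack=[12,1,9,12,15] mem=[0,0,0,11]
After op 15 (*): stack=[12,1,9,180] mem=[0,0,0,11]

Answer: 180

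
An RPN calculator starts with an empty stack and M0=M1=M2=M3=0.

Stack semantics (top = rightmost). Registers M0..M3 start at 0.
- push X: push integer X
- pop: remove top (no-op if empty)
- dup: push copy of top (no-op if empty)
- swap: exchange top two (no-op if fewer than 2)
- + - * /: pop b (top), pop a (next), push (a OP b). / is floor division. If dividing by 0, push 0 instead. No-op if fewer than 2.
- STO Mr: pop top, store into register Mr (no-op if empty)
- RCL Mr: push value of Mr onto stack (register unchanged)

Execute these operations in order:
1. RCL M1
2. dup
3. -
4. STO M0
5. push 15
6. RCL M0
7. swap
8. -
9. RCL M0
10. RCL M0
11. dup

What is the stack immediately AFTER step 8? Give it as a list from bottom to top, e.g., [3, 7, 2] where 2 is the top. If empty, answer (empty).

After op 1 (RCL M1): stack=[0] mem=[0,0,0,0]
After op 2 (dup): stack=[0,0] mem=[0,0,0,0]
After op 3 (-): stack=[0] mem=[0,0,0,0]
After op 4 (STO M0): stack=[empty] mem=[0,0,0,0]
After op 5 (push 15): stack=[15] mem=[0,0,0,0]
After op 6 (RCL M0): stack=[15,0] mem=[0,0,0,0]
After op 7 (swap): stack=[0,15] mem=[0,0,0,0]
After op 8 (-): stack=[-15] mem=[0,0,0,0]

[-15]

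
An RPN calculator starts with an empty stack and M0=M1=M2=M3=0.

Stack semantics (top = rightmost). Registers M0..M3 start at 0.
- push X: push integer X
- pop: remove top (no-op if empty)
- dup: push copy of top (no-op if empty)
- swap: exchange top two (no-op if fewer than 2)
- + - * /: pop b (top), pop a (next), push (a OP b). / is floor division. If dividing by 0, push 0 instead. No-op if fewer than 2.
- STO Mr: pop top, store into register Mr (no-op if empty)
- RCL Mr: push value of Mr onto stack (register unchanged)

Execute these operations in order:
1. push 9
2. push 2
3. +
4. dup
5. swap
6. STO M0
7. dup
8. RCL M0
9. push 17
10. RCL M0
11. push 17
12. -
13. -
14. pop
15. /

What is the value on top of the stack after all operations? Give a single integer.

Answer: 1

Derivation:
After op 1 (push 9): stack=[9] mem=[0,0,0,0]
After op 2 (push 2): stack=[9,2] mem=[0,0,0,0]
After op 3 (+): stack=[11] mem=[0,0,0,0]
After op 4 (dup): stack=[11,11] mem=[0,0,0,0]
After op 5 (swap): stack=[11,11] mem=[0,0,0,0]
After op 6 (STO M0): stack=[11] mem=[11,0,0,0]
After op 7 (dup): stack=[11,11] mem=[11,0,0,0]
After op 8 (RCL M0): stack=[11,11,11] mem=[11,0,0,0]
After op 9 (push 17): stack=[11,11,11,17] mem=[11,0,0,0]
After op 10 (RCL M0): stack=[11,11,11,17,11] mem=[11,0,0,0]
After op 11 (push 17): stack=[11,11,11,17,11,17] mem=[11,0,0,0]
After op 12 (-): stack=[11,11,11,17,-6] mem=[11,0,0,0]
After op 13 (-): stack=[11,11,11,23] mem=[11,0,0,0]
After op 14 (pop): stack=[11,11,11] mem=[11,0,0,0]
After op 15 (/): stack=[11,1] mem=[11,0,0,0]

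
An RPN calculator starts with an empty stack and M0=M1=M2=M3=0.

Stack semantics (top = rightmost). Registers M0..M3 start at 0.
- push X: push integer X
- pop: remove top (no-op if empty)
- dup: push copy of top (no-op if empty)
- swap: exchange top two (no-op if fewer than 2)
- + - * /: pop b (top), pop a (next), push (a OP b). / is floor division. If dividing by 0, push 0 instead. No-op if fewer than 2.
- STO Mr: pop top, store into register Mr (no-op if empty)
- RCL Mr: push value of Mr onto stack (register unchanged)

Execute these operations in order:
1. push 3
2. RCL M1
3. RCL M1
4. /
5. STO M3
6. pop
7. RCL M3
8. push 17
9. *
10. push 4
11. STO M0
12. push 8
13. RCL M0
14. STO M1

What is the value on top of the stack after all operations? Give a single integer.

After op 1 (push 3): stack=[3] mem=[0,0,0,0]
After op 2 (RCL M1): stack=[3,0] mem=[0,0,0,0]
After op 3 (RCL M1): stack=[3,0,0] mem=[0,0,0,0]
After op 4 (/): stack=[3,0] mem=[0,0,0,0]
After op 5 (STO M3): stack=[3] mem=[0,0,0,0]
After op 6 (pop): stack=[empty] mem=[0,0,0,0]
After op 7 (RCL M3): stack=[0] mem=[0,0,0,0]
After op 8 (push 17): stack=[0,17] mem=[0,0,0,0]
After op 9 (*): stack=[0] mem=[0,0,0,0]
After op 10 (push 4): stack=[0,4] mem=[0,0,0,0]
After op 11 (STO M0): stack=[0] mem=[4,0,0,0]
After op 12 (push 8): stack=[0,8] mem=[4,0,0,0]
After op 13 (RCL M0): stack=[0,8,4] mem=[4,0,0,0]
After op 14 (STO M1): stack=[0,8] mem=[4,4,0,0]

Answer: 8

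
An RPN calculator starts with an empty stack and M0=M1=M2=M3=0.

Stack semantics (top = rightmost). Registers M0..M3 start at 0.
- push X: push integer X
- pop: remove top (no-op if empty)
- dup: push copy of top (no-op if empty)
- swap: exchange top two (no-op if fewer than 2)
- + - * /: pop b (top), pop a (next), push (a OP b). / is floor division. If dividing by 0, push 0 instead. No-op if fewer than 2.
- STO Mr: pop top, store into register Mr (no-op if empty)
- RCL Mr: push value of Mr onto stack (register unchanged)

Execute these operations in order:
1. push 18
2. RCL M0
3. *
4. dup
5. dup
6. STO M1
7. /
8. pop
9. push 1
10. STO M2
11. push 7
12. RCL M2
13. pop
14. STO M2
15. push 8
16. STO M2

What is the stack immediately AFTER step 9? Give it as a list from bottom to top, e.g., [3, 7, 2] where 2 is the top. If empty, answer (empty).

After op 1 (push 18): stack=[18] mem=[0,0,0,0]
After op 2 (RCL M0): stack=[18,0] mem=[0,0,0,0]
After op 3 (*): stack=[0] mem=[0,0,0,0]
After op 4 (dup): stack=[0,0] mem=[0,0,0,0]
After op 5 (dup): stack=[0,0,0] mem=[0,0,0,0]
After op 6 (STO M1): stack=[0,0] mem=[0,0,0,0]
After op 7 (/): stack=[0] mem=[0,0,0,0]
After op 8 (pop): stack=[empty] mem=[0,0,0,0]
After op 9 (push 1): stack=[1] mem=[0,0,0,0]

[1]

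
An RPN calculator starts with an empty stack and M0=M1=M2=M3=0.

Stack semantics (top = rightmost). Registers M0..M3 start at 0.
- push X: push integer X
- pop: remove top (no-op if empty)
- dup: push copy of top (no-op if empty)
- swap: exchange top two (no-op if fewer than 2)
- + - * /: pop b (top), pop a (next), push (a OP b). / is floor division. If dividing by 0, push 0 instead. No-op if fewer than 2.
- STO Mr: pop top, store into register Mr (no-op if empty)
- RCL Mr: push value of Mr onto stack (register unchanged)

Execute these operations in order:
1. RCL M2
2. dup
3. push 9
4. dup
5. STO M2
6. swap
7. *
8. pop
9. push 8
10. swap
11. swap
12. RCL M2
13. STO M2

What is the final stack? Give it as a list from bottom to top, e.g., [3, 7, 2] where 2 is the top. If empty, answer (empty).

Answer: [0, 8]

Derivation:
After op 1 (RCL M2): stack=[0] mem=[0,0,0,0]
After op 2 (dup): stack=[0,0] mem=[0,0,0,0]
After op 3 (push 9): stack=[0,0,9] mem=[0,0,0,0]
After op 4 (dup): stack=[0,0,9,9] mem=[0,0,0,0]
After op 5 (STO M2): stack=[0,0,9] mem=[0,0,9,0]
After op 6 (swap): stack=[0,9,0] mem=[0,0,9,0]
After op 7 (*): stack=[0,0] mem=[0,0,9,0]
After op 8 (pop): stack=[0] mem=[0,0,9,0]
After op 9 (push 8): stack=[0,8] mem=[0,0,9,0]
After op 10 (swap): stack=[8,0] mem=[0,0,9,0]
After op 11 (swap): stack=[0,8] mem=[0,0,9,0]
After op 12 (RCL M2): stack=[0,8,9] mem=[0,0,9,0]
After op 13 (STO M2): stack=[0,8] mem=[0,0,9,0]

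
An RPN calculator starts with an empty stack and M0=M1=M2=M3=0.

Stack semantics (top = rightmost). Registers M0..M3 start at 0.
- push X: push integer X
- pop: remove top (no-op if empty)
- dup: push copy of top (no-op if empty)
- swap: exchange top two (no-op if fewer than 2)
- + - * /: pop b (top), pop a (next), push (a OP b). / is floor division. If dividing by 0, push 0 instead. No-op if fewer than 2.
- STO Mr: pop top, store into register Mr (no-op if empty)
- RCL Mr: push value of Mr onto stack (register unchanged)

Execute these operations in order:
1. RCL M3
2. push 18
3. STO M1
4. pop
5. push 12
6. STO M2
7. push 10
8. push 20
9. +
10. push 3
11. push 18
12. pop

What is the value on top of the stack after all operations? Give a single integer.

Answer: 3

Derivation:
After op 1 (RCL M3): stack=[0] mem=[0,0,0,0]
After op 2 (push 18): stack=[0,18] mem=[0,0,0,0]
After op 3 (STO M1): stack=[0] mem=[0,18,0,0]
After op 4 (pop): stack=[empty] mem=[0,18,0,0]
After op 5 (push 12): stack=[12] mem=[0,18,0,0]
After op 6 (STO M2): stack=[empty] mem=[0,18,12,0]
After op 7 (push 10): stack=[10] mem=[0,18,12,0]
After op 8 (push 20): stack=[10,20] mem=[0,18,12,0]
After op 9 (+): stack=[30] mem=[0,18,12,0]
After op 10 (push 3): stack=[30,3] mem=[0,18,12,0]
After op 11 (push 18): stack=[30,3,18] mem=[0,18,12,0]
After op 12 (pop): stack=[30,3] mem=[0,18,12,0]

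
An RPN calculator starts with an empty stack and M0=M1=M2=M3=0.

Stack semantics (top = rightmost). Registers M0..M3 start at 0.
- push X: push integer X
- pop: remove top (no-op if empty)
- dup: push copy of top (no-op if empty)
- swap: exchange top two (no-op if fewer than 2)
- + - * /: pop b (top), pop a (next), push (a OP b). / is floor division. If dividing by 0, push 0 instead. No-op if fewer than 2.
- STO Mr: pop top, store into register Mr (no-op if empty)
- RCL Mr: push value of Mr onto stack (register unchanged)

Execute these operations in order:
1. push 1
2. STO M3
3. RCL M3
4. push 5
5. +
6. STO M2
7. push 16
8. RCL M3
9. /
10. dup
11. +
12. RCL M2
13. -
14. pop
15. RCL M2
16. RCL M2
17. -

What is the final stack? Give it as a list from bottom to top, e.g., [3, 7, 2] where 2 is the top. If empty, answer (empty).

After op 1 (push 1): stack=[1] mem=[0,0,0,0]
After op 2 (STO M3): stack=[empty] mem=[0,0,0,1]
After op 3 (RCL M3): stack=[1] mem=[0,0,0,1]
After op 4 (push 5): stack=[1,5] mem=[0,0,0,1]
After op 5 (+): stack=[6] mem=[0,0,0,1]
After op 6 (STO M2): stack=[empty] mem=[0,0,6,1]
After op 7 (push 16): stack=[16] mem=[0,0,6,1]
After op 8 (RCL M3): stack=[16,1] mem=[0,0,6,1]
After op 9 (/): stack=[16] mem=[0,0,6,1]
After op 10 (dup): stack=[16,16] mem=[0,0,6,1]
After op 11 (+): stack=[32] mem=[0,0,6,1]
After op 12 (RCL M2): stack=[32,6] mem=[0,0,6,1]
After op 13 (-): stack=[26] mem=[0,0,6,1]
After op 14 (pop): stack=[empty] mem=[0,0,6,1]
After op 15 (RCL M2): stack=[6] mem=[0,0,6,1]
After op 16 (RCL M2): stack=[6,6] mem=[0,0,6,1]
After op 17 (-): stack=[0] mem=[0,0,6,1]

Answer: [0]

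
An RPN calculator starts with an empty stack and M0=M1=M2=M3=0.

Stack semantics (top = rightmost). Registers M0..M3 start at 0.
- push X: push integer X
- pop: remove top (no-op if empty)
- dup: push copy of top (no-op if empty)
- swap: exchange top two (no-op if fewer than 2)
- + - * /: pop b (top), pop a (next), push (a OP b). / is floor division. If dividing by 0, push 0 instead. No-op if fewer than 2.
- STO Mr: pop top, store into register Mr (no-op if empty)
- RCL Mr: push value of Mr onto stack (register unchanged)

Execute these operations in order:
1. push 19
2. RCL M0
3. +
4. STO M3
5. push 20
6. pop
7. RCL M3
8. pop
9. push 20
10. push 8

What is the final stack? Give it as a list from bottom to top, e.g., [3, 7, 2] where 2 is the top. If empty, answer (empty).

Answer: [20, 8]

Derivation:
After op 1 (push 19): stack=[19] mem=[0,0,0,0]
After op 2 (RCL M0): stack=[19,0] mem=[0,0,0,0]
After op 3 (+): stack=[19] mem=[0,0,0,0]
After op 4 (STO M3): stack=[empty] mem=[0,0,0,19]
After op 5 (push 20): stack=[20] mem=[0,0,0,19]
After op 6 (pop): stack=[empty] mem=[0,0,0,19]
After op 7 (RCL M3): stack=[19] mem=[0,0,0,19]
After op 8 (pop): stack=[empty] mem=[0,0,0,19]
After op 9 (push 20): stack=[20] mem=[0,0,0,19]
After op 10 (push 8): stack=[20,8] mem=[0,0,0,19]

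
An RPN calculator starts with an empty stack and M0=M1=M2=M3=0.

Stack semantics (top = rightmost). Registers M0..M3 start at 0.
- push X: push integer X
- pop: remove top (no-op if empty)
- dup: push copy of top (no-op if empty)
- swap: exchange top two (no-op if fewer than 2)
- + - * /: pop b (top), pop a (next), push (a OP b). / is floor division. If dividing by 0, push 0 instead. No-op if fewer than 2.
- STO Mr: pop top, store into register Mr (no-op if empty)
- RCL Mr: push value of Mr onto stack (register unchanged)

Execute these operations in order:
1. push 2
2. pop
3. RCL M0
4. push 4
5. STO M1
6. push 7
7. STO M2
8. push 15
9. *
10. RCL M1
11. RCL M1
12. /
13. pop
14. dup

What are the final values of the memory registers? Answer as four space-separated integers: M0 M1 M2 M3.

After op 1 (push 2): stack=[2] mem=[0,0,0,0]
After op 2 (pop): stack=[empty] mem=[0,0,0,0]
After op 3 (RCL M0): stack=[0] mem=[0,0,0,0]
After op 4 (push 4): stack=[0,4] mem=[0,0,0,0]
After op 5 (STO M1): stack=[0] mem=[0,4,0,0]
After op 6 (push 7): stack=[0,7] mem=[0,4,0,0]
After op 7 (STO M2): stack=[0] mem=[0,4,7,0]
After op 8 (push 15): stack=[0,15] mem=[0,4,7,0]
After op 9 (*): stack=[0] mem=[0,4,7,0]
After op 10 (RCL M1): stack=[0,4] mem=[0,4,7,0]
After op 11 (RCL M1): stack=[0,4,4] mem=[0,4,7,0]
After op 12 (/): stack=[0,1] mem=[0,4,7,0]
After op 13 (pop): stack=[0] mem=[0,4,7,0]
After op 14 (dup): stack=[0,0] mem=[0,4,7,0]

Answer: 0 4 7 0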